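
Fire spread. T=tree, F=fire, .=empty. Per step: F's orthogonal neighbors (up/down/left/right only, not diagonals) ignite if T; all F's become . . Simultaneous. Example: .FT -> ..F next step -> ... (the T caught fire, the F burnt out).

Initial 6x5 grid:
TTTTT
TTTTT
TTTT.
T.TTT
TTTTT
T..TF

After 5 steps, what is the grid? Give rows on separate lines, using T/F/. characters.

Step 1: 2 trees catch fire, 1 burn out
  TTTTT
  TTTTT
  TTTT.
  T.TTT
  TTTTF
  T..F.
Step 2: 2 trees catch fire, 2 burn out
  TTTTT
  TTTTT
  TTTT.
  T.TTF
  TTTF.
  T....
Step 3: 2 trees catch fire, 2 burn out
  TTTTT
  TTTTT
  TTTT.
  T.TF.
  TTF..
  T....
Step 4: 3 trees catch fire, 2 burn out
  TTTTT
  TTTTT
  TTTF.
  T.F..
  TF...
  T....
Step 5: 3 trees catch fire, 3 burn out
  TTTTT
  TTTFT
  TTF..
  T....
  F....
  T....

TTTTT
TTTFT
TTF..
T....
F....
T....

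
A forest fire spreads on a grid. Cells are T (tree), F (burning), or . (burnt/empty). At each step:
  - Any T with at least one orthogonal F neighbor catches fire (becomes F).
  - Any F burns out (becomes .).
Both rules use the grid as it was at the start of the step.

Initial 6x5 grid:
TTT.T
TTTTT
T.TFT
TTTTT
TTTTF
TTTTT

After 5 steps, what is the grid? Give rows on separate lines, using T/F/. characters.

Step 1: 7 trees catch fire, 2 burn out
  TTT.T
  TTTFT
  T.F.F
  TTTFF
  TTTF.
  TTTTF
Step 2: 5 trees catch fire, 7 burn out
  TTT.T
  TTF.F
  T....
  TTF..
  TTF..
  TTTF.
Step 3: 6 trees catch fire, 5 burn out
  TTF.F
  TF...
  T....
  TF...
  TF...
  TTF..
Step 4: 5 trees catch fire, 6 burn out
  TF...
  F....
  T....
  F....
  F....
  TF...
Step 5: 3 trees catch fire, 5 burn out
  F....
  .....
  F....
  .....
  .....
  F....

F....
.....
F....
.....
.....
F....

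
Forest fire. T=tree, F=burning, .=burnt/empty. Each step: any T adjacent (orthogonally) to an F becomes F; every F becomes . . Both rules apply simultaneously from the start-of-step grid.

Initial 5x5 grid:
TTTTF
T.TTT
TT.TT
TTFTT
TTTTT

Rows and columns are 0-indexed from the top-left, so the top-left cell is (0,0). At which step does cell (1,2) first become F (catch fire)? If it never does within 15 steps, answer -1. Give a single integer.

Step 1: cell (1,2)='T' (+5 fires, +2 burnt)
Step 2: cell (1,2)='T' (+9 fires, +5 burnt)
Step 3: cell (1,2)='F' (+5 fires, +9 burnt)
  -> target ignites at step 3
Step 4: cell (1,2)='.' (+2 fires, +5 burnt)
Step 5: cell (1,2)='.' (+0 fires, +2 burnt)
  fire out at step 5

3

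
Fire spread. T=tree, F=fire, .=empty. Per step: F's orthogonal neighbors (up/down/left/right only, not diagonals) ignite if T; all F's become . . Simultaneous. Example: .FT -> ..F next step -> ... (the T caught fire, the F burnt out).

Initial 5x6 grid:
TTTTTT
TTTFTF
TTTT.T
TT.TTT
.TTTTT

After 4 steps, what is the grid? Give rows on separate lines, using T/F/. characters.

Step 1: 6 trees catch fire, 2 burn out
  TTTFTF
  TTF.F.
  TTTF.F
  TT.TTT
  .TTTTT
Step 2: 6 trees catch fire, 6 burn out
  TTF.F.
  TF....
  TTF...
  TT.FTF
  .TTTTT
Step 3: 6 trees catch fire, 6 burn out
  TF....
  F.....
  TF....
  TT..F.
  .TTFTF
Step 4: 5 trees catch fire, 6 burn out
  F.....
  ......
  F.....
  TF....
  .TF.F.

F.....
......
F.....
TF....
.TF.F.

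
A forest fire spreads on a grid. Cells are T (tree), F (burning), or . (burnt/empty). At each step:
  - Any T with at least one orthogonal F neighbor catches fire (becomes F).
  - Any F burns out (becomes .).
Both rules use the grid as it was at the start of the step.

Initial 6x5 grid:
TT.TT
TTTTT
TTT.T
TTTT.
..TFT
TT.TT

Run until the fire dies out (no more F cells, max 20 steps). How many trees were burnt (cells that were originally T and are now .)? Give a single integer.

Step 1: +4 fires, +1 burnt (F count now 4)
Step 2: +2 fires, +4 burnt (F count now 2)
Step 3: +2 fires, +2 burnt (F count now 2)
Step 4: +3 fires, +2 burnt (F count now 3)
Step 5: +3 fires, +3 burnt (F count now 3)
Step 6: +4 fires, +3 burnt (F count now 4)
Step 7: +3 fires, +4 burnt (F count now 3)
Step 8: +0 fires, +3 burnt (F count now 0)
Fire out after step 8
Initially T: 23, now '.': 28
Total burnt (originally-T cells now '.'): 21

Answer: 21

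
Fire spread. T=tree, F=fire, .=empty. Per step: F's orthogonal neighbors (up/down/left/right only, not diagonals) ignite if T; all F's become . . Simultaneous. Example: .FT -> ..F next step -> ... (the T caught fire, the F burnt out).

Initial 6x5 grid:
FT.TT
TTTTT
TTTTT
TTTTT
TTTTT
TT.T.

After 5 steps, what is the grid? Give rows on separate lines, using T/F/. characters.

Step 1: 2 trees catch fire, 1 burn out
  .F.TT
  FTTTT
  TTTTT
  TTTTT
  TTTTT
  TT.T.
Step 2: 2 trees catch fire, 2 burn out
  ...TT
  .FTTT
  FTTTT
  TTTTT
  TTTTT
  TT.T.
Step 3: 3 trees catch fire, 2 burn out
  ...TT
  ..FTT
  .FTTT
  FTTTT
  TTTTT
  TT.T.
Step 4: 4 trees catch fire, 3 burn out
  ...TT
  ...FT
  ..FTT
  .FTTT
  FTTTT
  TT.T.
Step 5: 6 trees catch fire, 4 burn out
  ...FT
  ....F
  ...FT
  ..FTT
  .FTTT
  FT.T.

...FT
....F
...FT
..FTT
.FTTT
FT.T.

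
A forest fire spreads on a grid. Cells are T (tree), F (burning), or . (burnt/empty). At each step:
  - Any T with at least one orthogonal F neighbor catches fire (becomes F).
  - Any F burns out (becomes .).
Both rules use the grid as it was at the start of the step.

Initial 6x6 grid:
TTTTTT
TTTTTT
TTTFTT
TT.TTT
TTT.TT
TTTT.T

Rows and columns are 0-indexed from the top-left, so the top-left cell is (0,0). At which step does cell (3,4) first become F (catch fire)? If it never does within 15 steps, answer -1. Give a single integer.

Step 1: cell (3,4)='T' (+4 fires, +1 burnt)
Step 2: cell (3,4)='F' (+6 fires, +4 burnt)
  -> target ignites at step 2
Step 3: cell (3,4)='.' (+8 fires, +6 burnt)
Step 4: cell (3,4)='.' (+6 fires, +8 burnt)
Step 5: cell (3,4)='.' (+5 fires, +6 burnt)
Step 6: cell (3,4)='.' (+2 fires, +5 burnt)
Step 7: cell (3,4)='.' (+1 fires, +2 burnt)
Step 8: cell (3,4)='.' (+0 fires, +1 burnt)
  fire out at step 8

2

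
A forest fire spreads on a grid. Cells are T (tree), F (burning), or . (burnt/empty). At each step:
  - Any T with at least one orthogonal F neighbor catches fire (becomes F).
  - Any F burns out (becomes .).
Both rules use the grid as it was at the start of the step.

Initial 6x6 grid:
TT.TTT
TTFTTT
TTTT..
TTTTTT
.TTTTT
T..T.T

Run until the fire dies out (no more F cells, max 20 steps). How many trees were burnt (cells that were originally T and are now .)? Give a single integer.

Answer: 27

Derivation:
Step 1: +3 fires, +1 burnt (F count now 3)
Step 2: +7 fires, +3 burnt (F count now 7)
Step 3: +7 fires, +7 burnt (F count now 7)
Step 4: +5 fires, +7 burnt (F count now 5)
Step 5: +3 fires, +5 burnt (F count now 3)
Step 6: +1 fires, +3 burnt (F count now 1)
Step 7: +1 fires, +1 burnt (F count now 1)
Step 8: +0 fires, +1 burnt (F count now 0)
Fire out after step 8
Initially T: 28, now '.': 35
Total burnt (originally-T cells now '.'): 27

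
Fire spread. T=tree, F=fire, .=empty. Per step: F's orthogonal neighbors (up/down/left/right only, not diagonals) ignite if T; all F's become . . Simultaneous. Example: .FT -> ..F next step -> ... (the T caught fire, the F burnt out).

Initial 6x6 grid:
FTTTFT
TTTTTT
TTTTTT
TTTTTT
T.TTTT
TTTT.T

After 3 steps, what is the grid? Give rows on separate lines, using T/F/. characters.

Step 1: 5 trees catch fire, 2 burn out
  .FTF.F
  FTTTFT
  TTTTTT
  TTTTTT
  T.TTTT
  TTTT.T
Step 2: 6 trees catch fire, 5 burn out
  ..F...
  .FTF.F
  FTTTFT
  TTTTTT
  T.TTTT
  TTTT.T
Step 3: 6 trees catch fire, 6 burn out
  ......
  ..F...
  .FTF.F
  FTTTFT
  T.TTTT
  TTTT.T

......
..F...
.FTF.F
FTTTFT
T.TTTT
TTTT.T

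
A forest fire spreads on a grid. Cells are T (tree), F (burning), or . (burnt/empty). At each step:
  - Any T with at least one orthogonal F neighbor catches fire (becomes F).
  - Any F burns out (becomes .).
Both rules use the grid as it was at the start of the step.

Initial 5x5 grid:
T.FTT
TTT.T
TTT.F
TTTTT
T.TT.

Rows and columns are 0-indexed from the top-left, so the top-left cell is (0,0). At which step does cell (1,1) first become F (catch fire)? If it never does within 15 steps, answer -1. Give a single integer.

Step 1: cell (1,1)='T' (+4 fires, +2 burnt)
Step 2: cell (1,1)='F' (+4 fires, +4 burnt)
  -> target ignites at step 2
Step 3: cell (1,1)='.' (+4 fires, +4 burnt)
Step 4: cell (1,1)='.' (+4 fires, +4 burnt)
Step 5: cell (1,1)='.' (+1 fires, +4 burnt)
Step 6: cell (1,1)='.' (+1 fires, +1 burnt)
Step 7: cell (1,1)='.' (+0 fires, +1 burnt)
  fire out at step 7

2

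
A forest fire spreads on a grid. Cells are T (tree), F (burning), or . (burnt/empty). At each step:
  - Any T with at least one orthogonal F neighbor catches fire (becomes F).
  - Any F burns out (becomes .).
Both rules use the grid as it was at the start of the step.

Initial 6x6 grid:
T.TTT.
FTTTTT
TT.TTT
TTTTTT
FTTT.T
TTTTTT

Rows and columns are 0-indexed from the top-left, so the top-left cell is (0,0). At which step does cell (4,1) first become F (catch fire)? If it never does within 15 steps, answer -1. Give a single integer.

Step 1: cell (4,1)='F' (+6 fires, +2 burnt)
  -> target ignites at step 1
Step 2: cell (4,1)='.' (+5 fires, +6 burnt)
Step 3: cell (4,1)='.' (+5 fires, +5 burnt)
Step 4: cell (4,1)='.' (+5 fires, +5 burnt)
Step 5: cell (4,1)='.' (+5 fires, +5 burnt)
Step 6: cell (4,1)='.' (+3 fires, +5 burnt)
Step 7: cell (4,1)='.' (+1 fires, +3 burnt)
Step 8: cell (4,1)='.' (+0 fires, +1 burnt)
  fire out at step 8

1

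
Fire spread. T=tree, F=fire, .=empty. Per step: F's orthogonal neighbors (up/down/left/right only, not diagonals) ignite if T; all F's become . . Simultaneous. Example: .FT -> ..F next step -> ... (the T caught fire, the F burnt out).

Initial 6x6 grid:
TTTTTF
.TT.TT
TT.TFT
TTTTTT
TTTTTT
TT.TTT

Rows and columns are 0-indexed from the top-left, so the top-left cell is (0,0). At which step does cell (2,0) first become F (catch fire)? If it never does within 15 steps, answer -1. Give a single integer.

Step 1: cell (2,0)='T' (+6 fires, +2 burnt)
Step 2: cell (2,0)='T' (+4 fires, +6 burnt)
Step 3: cell (2,0)='T' (+5 fires, +4 burnt)
Step 4: cell (2,0)='T' (+6 fires, +5 burnt)
Step 5: cell (2,0)='T' (+5 fires, +6 burnt)
Step 6: cell (2,0)='F' (+3 fires, +5 burnt)
  -> target ignites at step 6
Step 7: cell (2,0)='.' (+1 fires, +3 burnt)
Step 8: cell (2,0)='.' (+0 fires, +1 burnt)
  fire out at step 8

6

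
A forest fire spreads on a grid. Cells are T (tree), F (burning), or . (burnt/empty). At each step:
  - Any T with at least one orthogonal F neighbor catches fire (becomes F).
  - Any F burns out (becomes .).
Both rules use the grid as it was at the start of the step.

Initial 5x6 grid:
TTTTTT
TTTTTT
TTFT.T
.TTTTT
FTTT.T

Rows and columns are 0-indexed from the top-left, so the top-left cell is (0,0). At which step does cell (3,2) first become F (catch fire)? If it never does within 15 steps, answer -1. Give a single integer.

Step 1: cell (3,2)='F' (+5 fires, +2 burnt)
  -> target ignites at step 1
Step 2: cell (3,2)='.' (+7 fires, +5 burnt)
Step 3: cell (3,2)='.' (+6 fires, +7 burnt)
Step 4: cell (3,2)='.' (+4 fires, +6 burnt)
Step 5: cell (3,2)='.' (+3 fires, +4 burnt)
Step 6: cell (3,2)='.' (+0 fires, +3 burnt)
  fire out at step 6

1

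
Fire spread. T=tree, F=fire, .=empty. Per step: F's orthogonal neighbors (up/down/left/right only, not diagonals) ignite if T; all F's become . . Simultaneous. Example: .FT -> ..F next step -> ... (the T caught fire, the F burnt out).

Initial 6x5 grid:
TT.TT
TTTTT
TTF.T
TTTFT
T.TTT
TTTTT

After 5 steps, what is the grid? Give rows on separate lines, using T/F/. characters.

Step 1: 5 trees catch fire, 2 burn out
  TT.TT
  TTFTT
  TF..T
  TTF.F
  T.TFT
  TTTTT
Step 2: 8 trees catch fire, 5 burn out
  TT.TT
  TF.FT
  F...F
  TF...
  T.F.F
  TTTFT
Step 3: 7 trees catch fire, 8 burn out
  TF.FT
  F...F
  .....
  F....
  T....
  TTF.F
Step 4: 4 trees catch fire, 7 burn out
  F...F
  .....
  .....
  .....
  F....
  TF...
Step 5: 1 trees catch fire, 4 burn out
  .....
  .....
  .....
  .....
  .....
  F....

.....
.....
.....
.....
.....
F....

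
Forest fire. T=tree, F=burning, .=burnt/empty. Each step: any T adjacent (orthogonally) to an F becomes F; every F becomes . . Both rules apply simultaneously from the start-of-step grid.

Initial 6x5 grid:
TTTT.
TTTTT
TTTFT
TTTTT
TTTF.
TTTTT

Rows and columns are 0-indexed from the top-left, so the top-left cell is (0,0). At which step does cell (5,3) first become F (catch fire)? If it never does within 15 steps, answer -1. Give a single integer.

Step 1: cell (5,3)='F' (+6 fires, +2 burnt)
  -> target ignites at step 1
Step 2: cell (5,3)='.' (+9 fires, +6 burnt)
Step 3: cell (5,3)='.' (+6 fires, +9 burnt)
Step 4: cell (5,3)='.' (+4 fires, +6 burnt)
Step 5: cell (5,3)='.' (+1 fires, +4 burnt)
Step 6: cell (5,3)='.' (+0 fires, +1 burnt)
  fire out at step 6

1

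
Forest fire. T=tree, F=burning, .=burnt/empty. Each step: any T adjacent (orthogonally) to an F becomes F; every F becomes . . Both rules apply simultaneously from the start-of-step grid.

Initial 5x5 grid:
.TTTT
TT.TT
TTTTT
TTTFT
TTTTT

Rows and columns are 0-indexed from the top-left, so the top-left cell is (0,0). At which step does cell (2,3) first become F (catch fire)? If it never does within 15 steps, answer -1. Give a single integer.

Step 1: cell (2,3)='F' (+4 fires, +1 burnt)
  -> target ignites at step 1
Step 2: cell (2,3)='.' (+6 fires, +4 burnt)
Step 3: cell (2,3)='.' (+5 fires, +6 burnt)
Step 4: cell (2,3)='.' (+5 fires, +5 burnt)
Step 5: cell (2,3)='.' (+2 fires, +5 burnt)
Step 6: cell (2,3)='.' (+0 fires, +2 burnt)
  fire out at step 6

1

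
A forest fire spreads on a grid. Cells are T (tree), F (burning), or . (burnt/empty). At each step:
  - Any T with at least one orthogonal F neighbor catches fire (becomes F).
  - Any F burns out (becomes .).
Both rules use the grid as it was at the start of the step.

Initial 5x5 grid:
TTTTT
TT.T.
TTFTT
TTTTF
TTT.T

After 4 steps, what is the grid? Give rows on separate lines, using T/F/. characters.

Step 1: 6 trees catch fire, 2 burn out
  TTTTT
  TT.T.
  TF.FF
  TTFF.
  TTT.F
Step 2: 5 trees catch fire, 6 burn out
  TTTTT
  TF.F.
  F....
  TF...
  TTF..
Step 3: 5 trees catch fire, 5 burn out
  TFTFT
  F....
  .....
  F....
  TF...
Step 4: 4 trees catch fire, 5 burn out
  F.F.F
  .....
  .....
  .....
  F....

F.F.F
.....
.....
.....
F....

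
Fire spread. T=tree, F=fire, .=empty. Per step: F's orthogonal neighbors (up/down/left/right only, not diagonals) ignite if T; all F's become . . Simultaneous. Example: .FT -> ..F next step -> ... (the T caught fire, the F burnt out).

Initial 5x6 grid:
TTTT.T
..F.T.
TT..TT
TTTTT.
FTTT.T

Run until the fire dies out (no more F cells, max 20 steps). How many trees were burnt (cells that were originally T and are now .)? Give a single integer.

Answer: 17

Derivation:
Step 1: +3 fires, +2 burnt (F count now 3)
Step 2: +5 fires, +3 burnt (F count now 5)
Step 3: +4 fires, +5 burnt (F count now 4)
Step 4: +1 fires, +4 burnt (F count now 1)
Step 5: +1 fires, +1 burnt (F count now 1)
Step 6: +1 fires, +1 burnt (F count now 1)
Step 7: +2 fires, +1 burnt (F count now 2)
Step 8: +0 fires, +2 burnt (F count now 0)
Fire out after step 8
Initially T: 19, now '.': 28
Total burnt (originally-T cells now '.'): 17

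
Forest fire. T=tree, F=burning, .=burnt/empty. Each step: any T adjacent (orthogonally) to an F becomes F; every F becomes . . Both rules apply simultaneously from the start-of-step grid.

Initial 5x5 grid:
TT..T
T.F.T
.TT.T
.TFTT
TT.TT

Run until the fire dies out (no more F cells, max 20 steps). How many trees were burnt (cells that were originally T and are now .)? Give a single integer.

Step 1: +3 fires, +2 burnt (F count now 3)
Step 2: +4 fires, +3 burnt (F count now 4)
Step 3: +3 fires, +4 burnt (F count now 3)
Step 4: +1 fires, +3 burnt (F count now 1)
Step 5: +1 fires, +1 burnt (F count now 1)
Step 6: +0 fires, +1 burnt (F count now 0)
Fire out after step 6
Initially T: 15, now '.': 22
Total burnt (originally-T cells now '.'): 12

Answer: 12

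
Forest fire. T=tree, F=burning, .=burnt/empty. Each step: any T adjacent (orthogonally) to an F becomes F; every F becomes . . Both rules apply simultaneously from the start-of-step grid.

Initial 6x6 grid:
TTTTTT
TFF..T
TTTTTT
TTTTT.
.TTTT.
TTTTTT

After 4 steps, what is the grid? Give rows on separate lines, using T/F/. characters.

Step 1: 5 trees catch fire, 2 burn out
  TFFTTT
  F....T
  TFFTTT
  TTTTT.
  .TTTT.
  TTTTTT
Step 2: 6 trees catch fire, 5 burn out
  F..FTT
  .....T
  F..FTT
  TFFTT.
  .TTTT.
  TTTTTT
Step 3: 6 trees catch fire, 6 burn out
  ....FT
  .....T
  ....FT
  F..FT.
  .FFTT.
  TTTTTT
Step 4: 6 trees catch fire, 6 burn out
  .....F
  .....T
  .....F
  ....F.
  ...FT.
  TFFTTT

.....F
.....T
.....F
....F.
...FT.
TFFTTT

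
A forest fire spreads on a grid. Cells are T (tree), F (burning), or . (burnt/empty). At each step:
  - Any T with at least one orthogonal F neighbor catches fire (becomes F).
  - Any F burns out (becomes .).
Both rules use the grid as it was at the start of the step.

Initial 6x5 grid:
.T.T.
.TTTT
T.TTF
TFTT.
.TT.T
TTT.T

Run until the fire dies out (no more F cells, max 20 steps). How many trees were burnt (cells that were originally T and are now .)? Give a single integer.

Answer: 17

Derivation:
Step 1: +5 fires, +2 burnt (F count now 5)
Step 2: +6 fires, +5 burnt (F count now 6)
Step 3: +4 fires, +6 burnt (F count now 4)
Step 4: +1 fires, +4 burnt (F count now 1)
Step 5: +1 fires, +1 burnt (F count now 1)
Step 6: +0 fires, +1 burnt (F count now 0)
Fire out after step 6
Initially T: 19, now '.': 28
Total burnt (originally-T cells now '.'): 17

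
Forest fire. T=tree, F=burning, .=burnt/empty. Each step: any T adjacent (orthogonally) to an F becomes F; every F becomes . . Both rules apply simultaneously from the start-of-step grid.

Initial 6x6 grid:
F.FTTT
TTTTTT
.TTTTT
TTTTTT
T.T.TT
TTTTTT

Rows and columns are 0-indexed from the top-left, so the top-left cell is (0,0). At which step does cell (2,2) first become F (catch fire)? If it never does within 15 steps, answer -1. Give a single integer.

Step 1: cell (2,2)='T' (+3 fires, +2 burnt)
Step 2: cell (2,2)='F' (+4 fires, +3 burnt)
  -> target ignites at step 2
Step 3: cell (2,2)='.' (+5 fires, +4 burnt)
Step 4: cell (2,2)='.' (+5 fires, +5 burnt)
Step 5: cell (2,2)='.' (+4 fires, +5 burnt)
Step 6: cell (2,2)='.' (+5 fires, +4 burnt)
Step 7: cell (2,2)='.' (+3 fires, +5 burnt)
Step 8: cell (2,2)='.' (+1 fires, +3 burnt)
Step 9: cell (2,2)='.' (+0 fires, +1 burnt)
  fire out at step 9

2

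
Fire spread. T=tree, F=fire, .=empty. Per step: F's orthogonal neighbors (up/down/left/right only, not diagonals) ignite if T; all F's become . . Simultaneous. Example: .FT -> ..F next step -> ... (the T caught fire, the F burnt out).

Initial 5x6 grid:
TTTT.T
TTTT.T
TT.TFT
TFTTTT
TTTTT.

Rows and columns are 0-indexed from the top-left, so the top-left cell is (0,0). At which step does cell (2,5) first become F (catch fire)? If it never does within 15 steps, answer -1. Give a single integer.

Step 1: cell (2,5)='F' (+7 fires, +2 burnt)
  -> target ignites at step 1
Step 2: cell (2,5)='.' (+9 fires, +7 burnt)
Step 3: cell (2,5)='.' (+6 fires, +9 burnt)
Step 4: cell (2,5)='.' (+2 fires, +6 burnt)
Step 5: cell (2,5)='.' (+0 fires, +2 burnt)
  fire out at step 5

1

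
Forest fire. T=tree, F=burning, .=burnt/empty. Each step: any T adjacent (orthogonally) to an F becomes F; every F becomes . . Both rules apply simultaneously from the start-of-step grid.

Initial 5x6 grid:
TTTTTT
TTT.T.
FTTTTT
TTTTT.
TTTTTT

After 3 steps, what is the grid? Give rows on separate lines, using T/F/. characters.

Step 1: 3 trees catch fire, 1 burn out
  TTTTTT
  FTT.T.
  .FTTTT
  FTTTT.
  TTTTTT
Step 2: 5 trees catch fire, 3 burn out
  FTTTTT
  .FT.T.
  ..FTTT
  .FTTT.
  FTTTTT
Step 3: 5 trees catch fire, 5 burn out
  .FTTTT
  ..F.T.
  ...FTT
  ..FTT.
  .FTTTT

.FTTTT
..F.T.
...FTT
..FTT.
.FTTTT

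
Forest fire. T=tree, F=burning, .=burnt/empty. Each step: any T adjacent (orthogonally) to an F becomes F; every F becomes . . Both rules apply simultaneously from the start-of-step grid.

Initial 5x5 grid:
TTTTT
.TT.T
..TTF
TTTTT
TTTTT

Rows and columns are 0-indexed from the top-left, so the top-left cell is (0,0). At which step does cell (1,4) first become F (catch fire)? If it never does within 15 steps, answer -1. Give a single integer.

Step 1: cell (1,4)='F' (+3 fires, +1 burnt)
  -> target ignites at step 1
Step 2: cell (1,4)='.' (+4 fires, +3 burnt)
Step 3: cell (1,4)='.' (+4 fires, +4 burnt)
Step 4: cell (1,4)='.' (+4 fires, +4 burnt)
Step 5: cell (1,4)='.' (+3 fires, +4 burnt)
Step 6: cell (1,4)='.' (+2 fires, +3 burnt)
Step 7: cell (1,4)='.' (+0 fires, +2 burnt)
  fire out at step 7

1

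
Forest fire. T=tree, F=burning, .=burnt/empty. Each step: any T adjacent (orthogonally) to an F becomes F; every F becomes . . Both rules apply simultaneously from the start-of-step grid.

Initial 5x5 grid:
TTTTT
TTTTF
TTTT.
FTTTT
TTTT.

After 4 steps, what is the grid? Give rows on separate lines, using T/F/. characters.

Step 1: 5 trees catch fire, 2 burn out
  TTTTF
  TTTF.
  FTTT.
  .FTTT
  FTTT.
Step 2: 7 trees catch fire, 5 burn out
  TTTF.
  FTF..
  .FTF.
  ..FTT
  .FTT.
Step 3: 6 trees catch fire, 7 burn out
  FTF..
  .F...
  ..F..
  ...FT
  ..FT.
Step 4: 3 trees catch fire, 6 burn out
  .F...
  .....
  .....
  ....F
  ...F.

.F...
.....
.....
....F
...F.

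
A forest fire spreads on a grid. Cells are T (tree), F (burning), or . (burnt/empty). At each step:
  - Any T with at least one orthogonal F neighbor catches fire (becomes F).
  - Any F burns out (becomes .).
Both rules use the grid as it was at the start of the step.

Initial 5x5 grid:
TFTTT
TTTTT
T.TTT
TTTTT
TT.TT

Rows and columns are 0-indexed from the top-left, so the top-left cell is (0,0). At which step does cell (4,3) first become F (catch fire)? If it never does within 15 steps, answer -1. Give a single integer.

Step 1: cell (4,3)='T' (+3 fires, +1 burnt)
Step 2: cell (4,3)='T' (+3 fires, +3 burnt)
Step 3: cell (4,3)='T' (+4 fires, +3 burnt)
Step 4: cell (4,3)='T' (+4 fires, +4 burnt)
Step 5: cell (4,3)='T' (+4 fires, +4 burnt)
Step 6: cell (4,3)='F' (+3 fires, +4 burnt)
  -> target ignites at step 6
Step 7: cell (4,3)='.' (+1 fires, +3 burnt)
Step 8: cell (4,3)='.' (+0 fires, +1 burnt)
  fire out at step 8

6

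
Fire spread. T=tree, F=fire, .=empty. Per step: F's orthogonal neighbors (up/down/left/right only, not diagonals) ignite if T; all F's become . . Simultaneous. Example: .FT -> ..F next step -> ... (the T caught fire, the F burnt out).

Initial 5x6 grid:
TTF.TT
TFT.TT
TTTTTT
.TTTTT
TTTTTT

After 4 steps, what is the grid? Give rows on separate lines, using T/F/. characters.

Step 1: 4 trees catch fire, 2 burn out
  TF..TT
  F.F.TT
  TFTTTT
  .TTTTT
  TTTTTT
Step 2: 4 trees catch fire, 4 burn out
  F...TT
  ....TT
  F.FTTT
  .FTTTT
  TTTTTT
Step 3: 3 trees catch fire, 4 burn out
  ....TT
  ....TT
  ...FTT
  ..FTTT
  TFTTTT
Step 4: 4 trees catch fire, 3 burn out
  ....TT
  ....TT
  ....FT
  ...FTT
  F.FTTT

....TT
....TT
....FT
...FTT
F.FTTT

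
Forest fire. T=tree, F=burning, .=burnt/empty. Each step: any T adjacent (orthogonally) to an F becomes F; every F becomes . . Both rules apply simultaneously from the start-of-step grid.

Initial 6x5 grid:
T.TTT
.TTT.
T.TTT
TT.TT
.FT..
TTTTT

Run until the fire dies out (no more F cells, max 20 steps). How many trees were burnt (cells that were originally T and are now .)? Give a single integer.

Step 1: +3 fires, +1 burnt (F count now 3)
Step 2: +3 fires, +3 burnt (F count now 3)
Step 3: +2 fires, +3 burnt (F count now 2)
Step 4: +1 fires, +2 burnt (F count now 1)
Step 5: +0 fires, +1 burnt (F count now 0)
Fire out after step 5
Initially T: 21, now '.': 18
Total burnt (originally-T cells now '.'): 9

Answer: 9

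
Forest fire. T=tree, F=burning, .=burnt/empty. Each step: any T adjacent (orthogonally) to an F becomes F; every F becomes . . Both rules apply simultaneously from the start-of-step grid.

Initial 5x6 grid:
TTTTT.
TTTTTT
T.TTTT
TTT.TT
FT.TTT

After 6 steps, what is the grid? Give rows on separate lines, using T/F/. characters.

Step 1: 2 trees catch fire, 1 burn out
  TTTTT.
  TTTTTT
  T.TTTT
  FTT.TT
  .F.TTT
Step 2: 2 trees catch fire, 2 burn out
  TTTTT.
  TTTTTT
  F.TTTT
  .FT.TT
  ...TTT
Step 3: 2 trees catch fire, 2 burn out
  TTTTT.
  FTTTTT
  ..TTTT
  ..F.TT
  ...TTT
Step 4: 3 trees catch fire, 2 burn out
  FTTTT.
  .FTTTT
  ..FTTT
  ....TT
  ...TTT
Step 5: 3 trees catch fire, 3 burn out
  .FTTT.
  ..FTTT
  ...FTT
  ....TT
  ...TTT
Step 6: 3 trees catch fire, 3 burn out
  ..FTT.
  ...FTT
  ....FT
  ....TT
  ...TTT

..FTT.
...FTT
....FT
....TT
...TTT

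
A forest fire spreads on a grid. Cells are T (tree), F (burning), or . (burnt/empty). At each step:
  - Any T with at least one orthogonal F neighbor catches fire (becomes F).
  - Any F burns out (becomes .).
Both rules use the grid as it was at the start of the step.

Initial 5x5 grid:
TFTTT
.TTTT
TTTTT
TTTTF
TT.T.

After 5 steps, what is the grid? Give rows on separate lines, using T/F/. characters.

Step 1: 5 trees catch fire, 2 burn out
  F.FTT
  .FTTT
  TTTTF
  TTTF.
  TT.T.
Step 2: 7 trees catch fire, 5 burn out
  ...FT
  ..FTF
  TFTF.
  TTF..
  TT.F.
Step 3: 5 trees catch fire, 7 burn out
  ....F
  ...F.
  F.F..
  TF...
  TT...
Step 4: 2 trees catch fire, 5 burn out
  .....
  .....
  .....
  F....
  TF...
Step 5: 1 trees catch fire, 2 burn out
  .....
  .....
  .....
  .....
  F....

.....
.....
.....
.....
F....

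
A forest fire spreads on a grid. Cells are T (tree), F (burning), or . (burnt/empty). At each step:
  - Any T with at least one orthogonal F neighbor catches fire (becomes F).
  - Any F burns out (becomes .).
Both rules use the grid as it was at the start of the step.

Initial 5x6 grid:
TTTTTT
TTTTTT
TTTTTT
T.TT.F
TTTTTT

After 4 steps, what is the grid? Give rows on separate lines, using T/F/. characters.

Step 1: 2 trees catch fire, 1 burn out
  TTTTTT
  TTTTTT
  TTTTTF
  T.TT..
  TTTTTF
Step 2: 3 trees catch fire, 2 burn out
  TTTTTT
  TTTTTF
  TTTTF.
  T.TT..
  TTTTF.
Step 3: 4 trees catch fire, 3 burn out
  TTTTTF
  TTTTF.
  TTTF..
  T.TT..
  TTTF..
Step 4: 5 trees catch fire, 4 burn out
  TTTTF.
  TTTF..
  TTF...
  T.TF..
  TTF...

TTTTF.
TTTF..
TTF...
T.TF..
TTF...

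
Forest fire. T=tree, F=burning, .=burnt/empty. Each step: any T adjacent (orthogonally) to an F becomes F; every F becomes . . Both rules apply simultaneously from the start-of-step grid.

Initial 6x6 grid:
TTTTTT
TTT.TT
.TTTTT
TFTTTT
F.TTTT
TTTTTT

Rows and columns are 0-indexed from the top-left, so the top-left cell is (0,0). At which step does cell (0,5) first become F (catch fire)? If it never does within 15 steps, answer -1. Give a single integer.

Step 1: cell (0,5)='T' (+4 fires, +2 burnt)
Step 2: cell (0,5)='T' (+5 fires, +4 burnt)
Step 3: cell (0,5)='T' (+7 fires, +5 burnt)
Step 4: cell (0,5)='T' (+6 fires, +7 burnt)
Step 5: cell (0,5)='T' (+5 fires, +6 burnt)
Step 6: cell (0,5)='T' (+3 fires, +5 burnt)
Step 7: cell (0,5)='F' (+1 fires, +3 burnt)
  -> target ignites at step 7
Step 8: cell (0,5)='.' (+0 fires, +1 burnt)
  fire out at step 8

7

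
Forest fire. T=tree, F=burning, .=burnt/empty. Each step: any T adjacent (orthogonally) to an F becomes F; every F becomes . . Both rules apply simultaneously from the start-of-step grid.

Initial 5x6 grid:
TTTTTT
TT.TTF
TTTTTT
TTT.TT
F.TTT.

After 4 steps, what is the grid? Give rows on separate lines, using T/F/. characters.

Step 1: 4 trees catch fire, 2 burn out
  TTTTTF
  TT.TF.
  TTTTTF
  FTT.TT
  ..TTT.
Step 2: 6 trees catch fire, 4 burn out
  TTTTF.
  TT.F..
  FTTTF.
  .FT.TF
  ..TTT.
Step 3: 6 trees catch fire, 6 burn out
  TTTF..
  FT....
  .FTF..
  ..F.F.
  ..TTT.
Step 4: 6 trees catch fire, 6 burn out
  FTF...
  .F....
  ..F...
  ......
  ..FTF.

FTF...
.F....
..F...
......
..FTF.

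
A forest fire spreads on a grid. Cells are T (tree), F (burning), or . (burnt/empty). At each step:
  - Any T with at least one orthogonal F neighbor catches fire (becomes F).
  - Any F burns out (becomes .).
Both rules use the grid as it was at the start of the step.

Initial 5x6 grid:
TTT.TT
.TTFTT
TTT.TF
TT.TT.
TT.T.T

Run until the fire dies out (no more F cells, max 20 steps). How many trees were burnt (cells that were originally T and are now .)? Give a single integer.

Answer: 20

Derivation:
Step 1: +4 fires, +2 burnt (F count now 4)
Step 2: +6 fires, +4 burnt (F count now 6)
Step 3: +3 fires, +6 burnt (F count now 3)
Step 4: +4 fires, +3 burnt (F count now 4)
Step 5: +2 fires, +4 burnt (F count now 2)
Step 6: +1 fires, +2 burnt (F count now 1)
Step 7: +0 fires, +1 burnt (F count now 0)
Fire out after step 7
Initially T: 21, now '.': 29
Total burnt (originally-T cells now '.'): 20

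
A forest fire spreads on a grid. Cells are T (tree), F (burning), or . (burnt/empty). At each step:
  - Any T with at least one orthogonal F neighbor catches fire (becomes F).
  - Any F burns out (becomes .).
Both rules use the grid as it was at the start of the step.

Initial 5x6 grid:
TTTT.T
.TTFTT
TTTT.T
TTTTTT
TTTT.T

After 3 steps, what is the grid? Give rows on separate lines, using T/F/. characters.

Step 1: 4 trees catch fire, 1 burn out
  TTTF.T
  .TF.FT
  TTTF.T
  TTTTTT
  TTTT.T
Step 2: 5 trees catch fire, 4 burn out
  TTF..T
  .F...F
  TTF..T
  TTTFTT
  TTTT.T
Step 3: 7 trees catch fire, 5 burn out
  TF...F
  ......
  TF...F
  TTF.FT
  TTTF.T

TF...F
......
TF...F
TTF.FT
TTTF.T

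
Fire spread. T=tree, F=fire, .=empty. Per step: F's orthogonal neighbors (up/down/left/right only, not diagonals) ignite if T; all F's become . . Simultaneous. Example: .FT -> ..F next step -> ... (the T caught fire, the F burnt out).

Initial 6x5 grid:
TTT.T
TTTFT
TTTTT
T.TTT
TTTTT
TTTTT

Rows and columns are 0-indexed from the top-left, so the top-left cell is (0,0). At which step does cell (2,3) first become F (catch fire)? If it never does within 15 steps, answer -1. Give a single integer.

Step 1: cell (2,3)='F' (+3 fires, +1 burnt)
  -> target ignites at step 1
Step 2: cell (2,3)='.' (+6 fires, +3 burnt)
Step 3: cell (2,3)='.' (+6 fires, +6 burnt)
Step 4: cell (2,3)='.' (+5 fires, +6 burnt)
Step 5: cell (2,3)='.' (+4 fires, +5 burnt)
Step 6: cell (2,3)='.' (+2 fires, +4 burnt)
Step 7: cell (2,3)='.' (+1 fires, +2 burnt)
Step 8: cell (2,3)='.' (+0 fires, +1 burnt)
  fire out at step 8

1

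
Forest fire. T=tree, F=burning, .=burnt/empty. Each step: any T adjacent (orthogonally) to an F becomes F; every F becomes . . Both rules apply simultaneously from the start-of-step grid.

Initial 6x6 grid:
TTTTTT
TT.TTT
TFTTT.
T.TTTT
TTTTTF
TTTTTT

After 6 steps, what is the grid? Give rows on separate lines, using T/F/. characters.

Step 1: 6 trees catch fire, 2 burn out
  TTTTTT
  TF.TTT
  F.FTT.
  T.TTTF
  TTTTF.
  TTTTTF
Step 2: 8 trees catch fire, 6 burn out
  TFTTTT
  F..TTT
  ...FT.
  F.FTF.
  TTTF..
  TTTTF.
Step 3: 8 trees catch fire, 8 burn out
  F.FTTT
  ...FTT
  ....F.
  ...F..
  FTF...
  TTTF..
Step 4: 5 trees catch fire, 8 burn out
  ...FTT
  ....FT
  ......
  ......
  .F....
  FTF...
Step 5: 3 trees catch fire, 5 burn out
  ....FT
  .....F
  ......
  ......
  ......
  .F....
Step 6: 1 trees catch fire, 3 burn out
  .....F
  ......
  ......
  ......
  ......
  ......

.....F
......
......
......
......
......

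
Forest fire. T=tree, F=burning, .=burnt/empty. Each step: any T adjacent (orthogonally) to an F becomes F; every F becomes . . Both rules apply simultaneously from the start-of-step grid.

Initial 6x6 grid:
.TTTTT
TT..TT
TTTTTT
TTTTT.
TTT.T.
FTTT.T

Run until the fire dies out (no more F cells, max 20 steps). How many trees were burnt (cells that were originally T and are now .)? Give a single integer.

Answer: 27

Derivation:
Step 1: +2 fires, +1 burnt (F count now 2)
Step 2: +3 fires, +2 burnt (F count now 3)
Step 3: +4 fires, +3 burnt (F count now 4)
Step 4: +3 fires, +4 burnt (F count now 3)
Step 5: +3 fires, +3 burnt (F count now 3)
Step 6: +3 fires, +3 burnt (F count now 3)
Step 7: +3 fires, +3 burnt (F count now 3)
Step 8: +3 fires, +3 burnt (F count now 3)
Step 9: +2 fires, +3 burnt (F count now 2)
Step 10: +1 fires, +2 burnt (F count now 1)
Step 11: +0 fires, +1 burnt (F count now 0)
Fire out after step 11
Initially T: 28, now '.': 35
Total burnt (originally-T cells now '.'): 27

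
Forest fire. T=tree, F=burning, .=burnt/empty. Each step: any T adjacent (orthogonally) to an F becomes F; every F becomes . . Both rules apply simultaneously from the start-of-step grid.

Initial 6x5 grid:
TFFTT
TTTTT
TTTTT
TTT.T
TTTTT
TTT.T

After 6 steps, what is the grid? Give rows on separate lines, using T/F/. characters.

Step 1: 4 trees catch fire, 2 burn out
  F..FT
  TFFTT
  TTTTT
  TTT.T
  TTTTT
  TTT.T
Step 2: 5 trees catch fire, 4 burn out
  ....F
  F..FT
  TFFTT
  TTT.T
  TTTTT
  TTT.T
Step 3: 5 trees catch fire, 5 burn out
  .....
  ....F
  F..FT
  TFF.T
  TTTTT
  TTT.T
Step 4: 4 trees catch fire, 5 burn out
  .....
  .....
  ....F
  F...T
  TFFTT
  TTT.T
Step 5: 5 trees catch fire, 4 burn out
  .....
  .....
  .....
  ....F
  F..FT
  TFF.T
Step 6: 2 trees catch fire, 5 burn out
  .....
  .....
  .....
  .....
  ....F
  F...T

.....
.....
.....
.....
....F
F...T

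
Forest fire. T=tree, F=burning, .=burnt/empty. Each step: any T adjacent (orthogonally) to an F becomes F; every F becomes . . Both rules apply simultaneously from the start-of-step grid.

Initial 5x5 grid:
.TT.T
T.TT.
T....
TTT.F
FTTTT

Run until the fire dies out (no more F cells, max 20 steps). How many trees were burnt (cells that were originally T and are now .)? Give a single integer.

Answer: 9

Derivation:
Step 1: +3 fires, +2 burnt (F count now 3)
Step 2: +4 fires, +3 burnt (F count now 4)
Step 3: +2 fires, +4 burnt (F count now 2)
Step 4: +0 fires, +2 burnt (F count now 0)
Fire out after step 4
Initially T: 14, now '.': 20
Total burnt (originally-T cells now '.'): 9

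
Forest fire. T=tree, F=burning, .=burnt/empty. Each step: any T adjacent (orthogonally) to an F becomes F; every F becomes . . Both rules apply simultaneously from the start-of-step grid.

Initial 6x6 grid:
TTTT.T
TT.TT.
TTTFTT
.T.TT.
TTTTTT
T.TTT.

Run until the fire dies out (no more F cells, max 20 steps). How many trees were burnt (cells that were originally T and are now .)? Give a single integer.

Step 1: +4 fires, +1 burnt (F count now 4)
Step 2: +6 fires, +4 burnt (F count now 6)
Step 3: +7 fires, +6 burnt (F count now 7)
Step 4: +6 fires, +7 burnt (F count now 6)
Step 5: +2 fires, +6 burnt (F count now 2)
Step 6: +1 fires, +2 burnt (F count now 1)
Step 7: +0 fires, +1 burnt (F count now 0)
Fire out after step 7
Initially T: 27, now '.': 35
Total burnt (originally-T cells now '.'): 26

Answer: 26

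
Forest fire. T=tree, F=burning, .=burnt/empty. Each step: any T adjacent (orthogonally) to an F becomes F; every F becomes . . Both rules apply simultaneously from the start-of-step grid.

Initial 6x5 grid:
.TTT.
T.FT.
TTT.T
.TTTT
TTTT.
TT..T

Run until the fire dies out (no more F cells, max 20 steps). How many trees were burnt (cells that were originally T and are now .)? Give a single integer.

Step 1: +3 fires, +1 burnt (F count now 3)
Step 2: +4 fires, +3 burnt (F count now 4)
Step 3: +4 fires, +4 burnt (F count now 4)
Step 4: +4 fires, +4 burnt (F count now 4)
Step 5: +3 fires, +4 burnt (F count now 3)
Step 6: +1 fires, +3 burnt (F count now 1)
Step 7: +0 fires, +1 burnt (F count now 0)
Fire out after step 7
Initially T: 20, now '.': 29
Total burnt (originally-T cells now '.'): 19

Answer: 19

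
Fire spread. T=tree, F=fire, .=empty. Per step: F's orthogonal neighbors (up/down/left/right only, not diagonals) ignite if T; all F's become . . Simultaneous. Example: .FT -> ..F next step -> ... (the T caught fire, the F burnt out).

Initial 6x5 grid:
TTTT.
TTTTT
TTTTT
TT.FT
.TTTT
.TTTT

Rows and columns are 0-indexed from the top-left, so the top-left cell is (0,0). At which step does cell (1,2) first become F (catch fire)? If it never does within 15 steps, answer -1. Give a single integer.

Step 1: cell (1,2)='T' (+3 fires, +1 burnt)
Step 2: cell (1,2)='T' (+6 fires, +3 burnt)
Step 3: cell (1,2)='F' (+7 fires, +6 burnt)
  -> target ignites at step 3
Step 4: cell (1,2)='.' (+5 fires, +7 burnt)
Step 5: cell (1,2)='.' (+3 fires, +5 burnt)
Step 6: cell (1,2)='.' (+1 fires, +3 burnt)
Step 7: cell (1,2)='.' (+0 fires, +1 burnt)
  fire out at step 7

3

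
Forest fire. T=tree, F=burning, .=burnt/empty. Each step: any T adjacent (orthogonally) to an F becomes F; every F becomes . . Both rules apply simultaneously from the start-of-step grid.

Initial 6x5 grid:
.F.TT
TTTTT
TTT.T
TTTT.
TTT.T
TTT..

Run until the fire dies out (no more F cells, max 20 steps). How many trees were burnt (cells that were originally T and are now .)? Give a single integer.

Answer: 21

Derivation:
Step 1: +1 fires, +1 burnt (F count now 1)
Step 2: +3 fires, +1 burnt (F count now 3)
Step 3: +4 fires, +3 burnt (F count now 4)
Step 4: +5 fires, +4 burnt (F count now 5)
Step 5: +6 fires, +5 burnt (F count now 6)
Step 6: +2 fires, +6 burnt (F count now 2)
Step 7: +0 fires, +2 burnt (F count now 0)
Fire out after step 7
Initially T: 22, now '.': 29
Total burnt (originally-T cells now '.'): 21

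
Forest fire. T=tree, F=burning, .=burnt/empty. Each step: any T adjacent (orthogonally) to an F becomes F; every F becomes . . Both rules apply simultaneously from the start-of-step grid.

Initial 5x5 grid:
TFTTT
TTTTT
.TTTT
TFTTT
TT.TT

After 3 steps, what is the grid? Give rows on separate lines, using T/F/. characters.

Step 1: 7 trees catch fire, 2 burn out
  F.FTT
  TFTTT
  .FTTT
  F.FTT
  TF.TT
Step 2: 6 trees catch fire, 7 burn out
  ...FT
  F.FTT
  ..FTT
  ...FT
  F..TT
Step 3: 5 trees catch fire, 6 burn out
  ....F
  ...FT
  ...FT
  ....F
  ...FT

....F
...FT
...FT
....F
...FT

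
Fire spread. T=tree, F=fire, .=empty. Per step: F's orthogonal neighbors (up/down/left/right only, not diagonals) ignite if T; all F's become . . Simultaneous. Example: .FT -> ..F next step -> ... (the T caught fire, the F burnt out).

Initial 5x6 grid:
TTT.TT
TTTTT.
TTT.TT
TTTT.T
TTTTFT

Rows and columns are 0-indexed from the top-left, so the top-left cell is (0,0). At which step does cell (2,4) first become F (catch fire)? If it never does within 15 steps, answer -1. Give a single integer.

Step 1: cell (2,4)='T' (+2 fires, +1 burnt)
Step 2: cell (2,4)='T' (+3 fires, +2 burnt)
Step 3: cell (2,4)='T' (+3 fires, +3 burnt)
Step 4: cell (2,4)='F' (+4 fires, +3 burnt)
  -> target ignites at step 4
Step 5: cell (2,4)='.' (+4 fires, +4 burnt)
Step 6: cell (2,4)='.' (+5 fires, +4 burnt)
Step 7: cell (2,4)='.' (+3 fires, +5 burnt)
Step 8: cell (2,4)='.' (+1 fires, +3 burnt)
Step 9: cell (2,4)='.' (+0 fires, +1 burnt)
  fire out at step 9

4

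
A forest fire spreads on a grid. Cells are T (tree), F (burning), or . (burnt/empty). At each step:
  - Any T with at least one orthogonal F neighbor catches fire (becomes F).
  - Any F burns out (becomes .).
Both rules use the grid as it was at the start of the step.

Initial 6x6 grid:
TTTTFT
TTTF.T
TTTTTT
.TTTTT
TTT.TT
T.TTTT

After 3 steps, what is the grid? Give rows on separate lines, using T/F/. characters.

Step 1: 4 trees catch fire, 2 burn out
  TTTF.F
  TTF..T
  TTTFTT
  .TTTTT
  TTT.TT
  T.TTTT
Step 2: 6 trees catch fire, 4 burn out
  TTF...
  TF...F
  TTF.FT
  .TTFTT
  TTT.TT
  T.TTTT
Step 3: 6 trees catch fire, 6 burn out
  TF....
  F.....
  TF...F
  .TF.FT
  TTT.TT
  T.TTTT

TF....
F.....
TF...F
.TF.FT
TTT.TT
T.TTTT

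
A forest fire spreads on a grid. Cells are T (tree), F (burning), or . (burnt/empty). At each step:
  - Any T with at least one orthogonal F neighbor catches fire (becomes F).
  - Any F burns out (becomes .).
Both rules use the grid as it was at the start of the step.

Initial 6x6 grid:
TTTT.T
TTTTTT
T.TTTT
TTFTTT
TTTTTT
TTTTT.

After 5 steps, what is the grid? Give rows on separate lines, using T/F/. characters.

Step 1: 4 trees catch fire, 1 burn out
  TTTT.T
  TTTTTT
  T.FTTT
  TF.FTT
  TTFTTT
  TTTTT.
Step 2: 7 trees catch fire, 4 burn out
  TTTT.T
  TTFTTT
  T..FTT
  F...FT
  TF.FTT
  TTFTT.
Step 3: 10 trees catch fire, 7 burn out
  TTFT.T
  TF.FTT
  F...FT
  .....F
  F...FT
  TF.FT.
Step 4: 8 trees catch fire, 10 burn out
  TF.F.T
  F...FT
  .....F
  ......
  .....F
  F...F.
Step 5: 2 trees catch fire, 8 burn out
  F....T
  .....F
  ......
  ......
  ......
  ......

F....T
.....F
......
......
......
......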